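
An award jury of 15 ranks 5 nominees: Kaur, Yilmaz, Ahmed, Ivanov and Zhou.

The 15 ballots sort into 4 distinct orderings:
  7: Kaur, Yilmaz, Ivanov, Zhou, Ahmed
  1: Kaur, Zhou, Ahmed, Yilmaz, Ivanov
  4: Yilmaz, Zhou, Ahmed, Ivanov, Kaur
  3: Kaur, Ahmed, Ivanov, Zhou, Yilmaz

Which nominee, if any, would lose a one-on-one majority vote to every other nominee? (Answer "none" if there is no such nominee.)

none

Pairwise majorities:
Kaur vs Yilmaz: Kaur, 11–4.
Kaur vs Ahmed: 11 to 4, Kaur.
Kaur vs Ivanov: 11 to 4, Kaur.
Kaur vs Zhou: Kaur is ranked higher on 7+1+3 = 11 ballots, Zhou on 4. Kaur wins 11–4.
Yilmaz–Ahmed: Yilmaz 11–4.
Yilmaz vs Ivanov: 7+1+4 = 12 for Yilmaz, 3 for Ivanov — Yilmaz by 12–3.
Yilmaz vs Zhou: Yilmaz preferred on 7+4 = 11 ballots; Yilmaz wins 11–4.
Ahmed vs Ivanov: Ahmed wins 8–7.
Ahmed–Zhou: Zhou 12–3.
Ivanov vs Zhou: Ivanov preferred on 7+3 = 10 ballots; Ivanov wins 10–5.
No nominee is winless: Kaur beats Yilmaz; Yilmaz beats Ahmed; Ahmed beats Ivanov; Ivanov beats Zhou; Zhou beats Ahmed. There is no Condorcet loser.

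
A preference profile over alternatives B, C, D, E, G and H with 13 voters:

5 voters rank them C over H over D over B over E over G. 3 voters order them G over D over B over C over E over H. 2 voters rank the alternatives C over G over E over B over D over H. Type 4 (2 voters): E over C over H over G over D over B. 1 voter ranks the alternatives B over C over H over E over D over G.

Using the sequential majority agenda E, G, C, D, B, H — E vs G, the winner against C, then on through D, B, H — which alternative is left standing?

C

Round 1: E vs G — 8–5, E advances.
Round 2: E vs C — 2–11, C advances.
Round 3: C vs D — 10–3, C advances.
Round 4: C vs B — 9–4, C advances.
Round 5: C vs H — 13–0, C advances.
C survives the agenda.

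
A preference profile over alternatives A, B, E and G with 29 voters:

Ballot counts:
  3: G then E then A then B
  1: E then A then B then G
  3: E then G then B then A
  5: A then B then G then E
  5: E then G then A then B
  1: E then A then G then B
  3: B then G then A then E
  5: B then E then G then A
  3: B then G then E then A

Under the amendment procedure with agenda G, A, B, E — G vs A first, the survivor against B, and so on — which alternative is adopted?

B

Round 1: G vs A — 22–7, G advances.
Round 2: G vs B — 12–17, B advances.
Round 3: B vs E — 16–13, B advances.
The agenda winner is B.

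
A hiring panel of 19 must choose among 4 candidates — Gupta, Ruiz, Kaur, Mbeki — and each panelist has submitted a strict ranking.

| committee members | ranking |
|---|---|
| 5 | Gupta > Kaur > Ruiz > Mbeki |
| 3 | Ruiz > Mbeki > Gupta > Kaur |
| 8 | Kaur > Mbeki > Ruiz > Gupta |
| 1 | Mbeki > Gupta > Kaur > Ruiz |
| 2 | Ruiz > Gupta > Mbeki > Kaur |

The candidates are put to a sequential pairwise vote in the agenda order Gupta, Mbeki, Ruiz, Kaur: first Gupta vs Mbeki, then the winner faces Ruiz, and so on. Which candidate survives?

Round 1: Gupta vs Mbeki — 7–12, Mbeki advances.
Round 2: Mbeki vs Ruiz — 9–10, Ruiz advances.
Round 3: Ruiz vs Kaur — 5–14, Kaur advances.
The agenda winner is Kaur.

Kaur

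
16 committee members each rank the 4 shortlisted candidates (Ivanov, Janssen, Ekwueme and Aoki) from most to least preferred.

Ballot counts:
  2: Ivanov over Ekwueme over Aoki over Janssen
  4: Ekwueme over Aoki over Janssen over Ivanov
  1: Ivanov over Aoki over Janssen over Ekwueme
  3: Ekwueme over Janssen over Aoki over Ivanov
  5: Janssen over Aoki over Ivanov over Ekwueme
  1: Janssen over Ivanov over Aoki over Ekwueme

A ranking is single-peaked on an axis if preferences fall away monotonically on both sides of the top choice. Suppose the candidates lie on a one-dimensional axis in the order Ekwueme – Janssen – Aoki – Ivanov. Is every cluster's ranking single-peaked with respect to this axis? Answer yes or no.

Axis positions: Ekwueme=1, Janssen=2, Aoki=3, Ivanov=4.
Cluster 1: ranking walks positions 4-1-3-2; Ekwueme is ranked above Aoki even though Aoki lies between Ekwueme and the peak Ivanov on the axis — preferences dip and rise again. Not single-peaked.
Cluster 2: ranking walks positions 1-3-2-4; Aoki is ranked above Janssen even though Janssen lies between Aoki and the peak Ekwueme on the axis — preferences dip and rise again. Not single-peaked.
Cluster 3 (peak Ivanov at position 4): ranking walks positions 4-3-2-1, expanding outward from the peak — single-peaked.
Cluster 4 (peak Ekwueme at position 1): ranking walks positions 1-2-3-4, expanding outward from the peak — single-peaked.
Cluster 5 (peak Janssen at position 2): ranking walks positions 2-3-4-1, expanding outward from the peak — single-peaked.
Cluster 6: ranking walks positions 2-4-3-1; Ivanov is ranked above Aoki even though Aoki lies between Ivanov and the peak Janssen on the axis — preferences dip and rise again. Not single-peaked.
Cluster 1 violates single-peakedness, so the profile is not single-peaked on this axis.

no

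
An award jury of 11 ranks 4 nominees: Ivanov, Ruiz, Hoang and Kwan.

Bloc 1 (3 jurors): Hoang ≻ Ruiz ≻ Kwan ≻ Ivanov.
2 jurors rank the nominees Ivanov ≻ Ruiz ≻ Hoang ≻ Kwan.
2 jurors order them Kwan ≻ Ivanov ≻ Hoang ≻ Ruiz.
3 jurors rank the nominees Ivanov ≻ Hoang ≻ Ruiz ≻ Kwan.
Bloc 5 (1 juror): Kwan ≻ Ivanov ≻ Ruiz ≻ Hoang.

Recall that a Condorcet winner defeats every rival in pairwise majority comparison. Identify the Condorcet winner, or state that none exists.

Pairwise majorities:
Ivanov vs Ruiz: Ivanov wins 8–3.
Ivanov vs Hoang: Ivanov wins 8–3.
Ivanov–Kwan: Kwan 6–5.
Ruiz–Hoang: Hoang 8–3.
Ruiz vs Kwan: Ruiz, 8–3.
Hoang–Kwan: Hoang 8–3.
Every nominee loses at least once (Ivanov loses to Kwan; Ruiz loses to Ivanov; Hoang loses to Ivanov; Kwan loses to Ruiz). The majority relation contains the cycle Ivanov > Ruiz > Kwan > Ivanov, so there is no Condorcet winner.

none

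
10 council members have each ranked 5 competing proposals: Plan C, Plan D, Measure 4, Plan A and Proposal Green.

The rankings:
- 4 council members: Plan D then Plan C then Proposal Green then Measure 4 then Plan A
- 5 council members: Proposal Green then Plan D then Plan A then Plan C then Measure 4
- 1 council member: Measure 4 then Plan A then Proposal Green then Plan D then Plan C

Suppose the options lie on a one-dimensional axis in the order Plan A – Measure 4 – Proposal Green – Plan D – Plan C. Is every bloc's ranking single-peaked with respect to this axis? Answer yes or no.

no

Axis positions: Plan A=1, Measure 4=2, Proposal Green=3, Plan D=4, Plan C=5.
Bloc 1 (peak Plan D at position 4): ranking walks positions 4-5-3-2-1, expanding outward from the peak — single-peaked.
Bloc 2: ranking walks positions 3-4-1-5-2; Plan A is ranked above Measure 4 even though Measure 4 lies between Plan A and the peak Proposal Green on the axis — preferences dip and rise again. Not single-peaked.
Bloc 3 (peak Measure 4 at position 2): ranking walks positions 2-1-3-4-5, expanding outward from the peak — single-peaked.
Bloc 2 violates single-peakedness, so the profile is not single-peaked on this axis.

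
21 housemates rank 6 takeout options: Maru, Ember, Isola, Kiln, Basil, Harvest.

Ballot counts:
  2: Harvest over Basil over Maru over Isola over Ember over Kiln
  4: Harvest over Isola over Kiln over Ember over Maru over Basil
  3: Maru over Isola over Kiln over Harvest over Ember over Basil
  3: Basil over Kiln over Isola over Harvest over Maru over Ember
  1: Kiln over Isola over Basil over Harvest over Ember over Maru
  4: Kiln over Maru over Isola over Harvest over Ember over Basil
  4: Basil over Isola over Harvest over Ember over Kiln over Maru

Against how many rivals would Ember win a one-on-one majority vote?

Ember against each rival (21 friends):
Ember–Maru: Maru 12–9.
Ember vs Isola: Isola wins 21–0.
Ember vs Kiln: Ember preferred on 2+4 = 6 ballots; Kiln wins 15–6.
Ember vs Basil: 11 to 10, Ember.
Ember vs Harvest: 0 to 21, Harvest.
Ember beats Basil; loses to Maru, Isola, Kiln, Harvest — 1 pairwise win.

1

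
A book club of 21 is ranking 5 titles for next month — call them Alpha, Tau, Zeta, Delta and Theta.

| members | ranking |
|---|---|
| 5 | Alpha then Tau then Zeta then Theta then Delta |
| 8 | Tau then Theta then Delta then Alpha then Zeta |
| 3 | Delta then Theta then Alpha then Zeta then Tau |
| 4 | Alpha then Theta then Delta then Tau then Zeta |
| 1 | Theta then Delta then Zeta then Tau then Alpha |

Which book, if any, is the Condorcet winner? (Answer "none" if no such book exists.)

Head-to-head results (21 members):
Alpha vs Tau: Alpha wins 12–9.
Alpha vs Zeta: Alpha wins 20–1.
Alpha vs Delta: Delta, 12–9.
Alpha vs Theta: Theta, 12–9.
Tau vs Zeta: Tau, 17–4.
Tau vs Delta: Tau, 13–8.
Tau vs Theta: Tau wins 13–8.
Zeta vs Delta: Delta, 16–5.
Zeta vs Theta: Theta, 16–5.
Delta vs Theta: Theta wins 18–3.
Every book loses at least once (Alpha loses to Delta; Tau loses to Alpha; Zeta loses to Alpha; Delta loses to Tau; Theta loses to Tau). The majority relation contains the cycle Alpha beats Tau beats Delta beats Alpha, so there is no Condorcet winner.

none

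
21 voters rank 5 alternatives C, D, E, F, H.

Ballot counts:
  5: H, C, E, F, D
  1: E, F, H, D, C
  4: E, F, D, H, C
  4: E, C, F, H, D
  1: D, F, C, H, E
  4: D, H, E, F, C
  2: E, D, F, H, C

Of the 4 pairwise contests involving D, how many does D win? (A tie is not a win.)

2

D against each rival (21 voters):
D vs C: D preferred on 1+4+1+4+2 = 12 ballots; D wins 12–9.
D vs E: 1+4 = 5 for D, 16 for E — E by 16–5.
D vs F: D preferred on 1+4+2 = 7 ballots; F wins 14–7.
D vs H: D is ranked higher on 4+1+4+2 = 11 ballots, H on 10. D wins 11–10.
D beats C, H; loses to E, F — 2 pairwise wins.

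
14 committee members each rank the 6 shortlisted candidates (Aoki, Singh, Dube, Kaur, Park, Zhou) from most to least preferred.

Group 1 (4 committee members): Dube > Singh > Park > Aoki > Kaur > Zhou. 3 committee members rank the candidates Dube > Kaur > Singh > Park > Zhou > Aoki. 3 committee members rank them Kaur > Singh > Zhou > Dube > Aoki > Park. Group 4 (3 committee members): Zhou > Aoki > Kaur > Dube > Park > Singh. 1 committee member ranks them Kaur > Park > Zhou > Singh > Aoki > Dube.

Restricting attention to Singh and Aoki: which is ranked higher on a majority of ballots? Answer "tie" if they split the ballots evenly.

Ballots ranking Singh above Aoki: 4 + 3 + 3 + 1 = 11.
Ballots ranking Aoki above Singh: 14 − 11 = 3.
Singh wins the head-to-head 11–3.

Singh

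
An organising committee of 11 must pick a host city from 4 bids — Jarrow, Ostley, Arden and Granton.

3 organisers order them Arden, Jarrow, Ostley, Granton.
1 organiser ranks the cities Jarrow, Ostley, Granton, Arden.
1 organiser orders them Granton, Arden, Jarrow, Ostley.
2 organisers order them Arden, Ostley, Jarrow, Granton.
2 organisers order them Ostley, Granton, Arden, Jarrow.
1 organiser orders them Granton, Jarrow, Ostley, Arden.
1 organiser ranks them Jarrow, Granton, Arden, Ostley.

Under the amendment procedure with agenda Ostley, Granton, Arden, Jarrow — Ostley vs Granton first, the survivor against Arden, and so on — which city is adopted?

Arden

Round 1: Ostley vs Granton — 8–3, Ostley advances.
Round 2: Ostley vs Arden — 4–7, Arden advances.
Round 3: Arden vs Jarrow — 8–3, Arden advances.
Arden survives the agenda.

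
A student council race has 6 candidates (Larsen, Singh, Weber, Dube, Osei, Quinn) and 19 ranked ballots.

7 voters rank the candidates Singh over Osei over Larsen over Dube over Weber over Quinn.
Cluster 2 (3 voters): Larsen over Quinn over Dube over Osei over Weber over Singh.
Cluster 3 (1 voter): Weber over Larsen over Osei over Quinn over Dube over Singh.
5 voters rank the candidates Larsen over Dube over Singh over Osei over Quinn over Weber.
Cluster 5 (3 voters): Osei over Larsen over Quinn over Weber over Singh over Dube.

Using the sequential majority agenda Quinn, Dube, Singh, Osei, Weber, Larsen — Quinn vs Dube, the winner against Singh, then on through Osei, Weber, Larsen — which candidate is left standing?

Round 1: Quinn vs Dube — 7–12, Dube advances.
Round 2: Dube vs Singh — 9–10, Singh advances.
Round 3: Singh vs Osei — 12–7, Singh advances.
Round 4: Singh vs Weber — 12–7, Singh advances.
Round 5: Singh vs Larsen — 7–12, Larsen advances.
Larsen survives the agenda.

Larsen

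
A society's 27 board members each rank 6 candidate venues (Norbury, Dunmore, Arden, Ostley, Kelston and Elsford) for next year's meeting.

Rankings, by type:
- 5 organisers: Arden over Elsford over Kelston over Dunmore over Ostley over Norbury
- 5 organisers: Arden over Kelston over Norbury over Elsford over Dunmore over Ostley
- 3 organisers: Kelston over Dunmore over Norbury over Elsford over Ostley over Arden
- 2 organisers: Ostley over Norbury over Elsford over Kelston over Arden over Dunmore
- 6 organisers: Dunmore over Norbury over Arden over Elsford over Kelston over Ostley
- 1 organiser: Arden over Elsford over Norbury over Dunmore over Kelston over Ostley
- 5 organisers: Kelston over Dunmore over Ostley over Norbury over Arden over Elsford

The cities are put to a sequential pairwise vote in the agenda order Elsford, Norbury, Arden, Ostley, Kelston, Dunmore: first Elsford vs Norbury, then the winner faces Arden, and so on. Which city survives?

Round 1: Elsford vs Norbury — 6–21, Norbury advances.
Round 2: Norbury vs Arden — 16–11, Norbury advances.
Round 3: Norbury vs Ostley — 15–12, Norbury advances.
Round 4: Norbury vs Kelston — 9–18, Kelston advances.
Round 5: Kelston vs Dunmore — 20–7, Kelston advances.
The agenda winner is Kelston.

Kelston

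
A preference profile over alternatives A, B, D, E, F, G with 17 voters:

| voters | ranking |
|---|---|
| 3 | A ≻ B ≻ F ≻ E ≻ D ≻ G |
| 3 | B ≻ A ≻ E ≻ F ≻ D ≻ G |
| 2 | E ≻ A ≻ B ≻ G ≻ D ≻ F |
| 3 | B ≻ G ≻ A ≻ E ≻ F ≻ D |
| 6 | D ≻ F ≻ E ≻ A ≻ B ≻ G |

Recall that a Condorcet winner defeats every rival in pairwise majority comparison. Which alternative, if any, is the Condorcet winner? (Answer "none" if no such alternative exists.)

Pairwise majorities:
A vs B: A wins 11–6.
A–D: A 11–6.
A vs E: A, 9–8.
A–F: A 11–6.
A vs G: A, 14–3.
B vs D: B, 11–6.
B vs E: B wins 9–8.
B vs F: B, 11–6.
B vs G: B wins 17–0.
D vs E: E, 11–6.
D vs F: F wins 9–8.
D–G: D 12–5.
E vs F: F, 9–8.
E vs G: E, 14–3.
F–G: F 12–5.
Only A has no losses; A is the Condorcet winner.

A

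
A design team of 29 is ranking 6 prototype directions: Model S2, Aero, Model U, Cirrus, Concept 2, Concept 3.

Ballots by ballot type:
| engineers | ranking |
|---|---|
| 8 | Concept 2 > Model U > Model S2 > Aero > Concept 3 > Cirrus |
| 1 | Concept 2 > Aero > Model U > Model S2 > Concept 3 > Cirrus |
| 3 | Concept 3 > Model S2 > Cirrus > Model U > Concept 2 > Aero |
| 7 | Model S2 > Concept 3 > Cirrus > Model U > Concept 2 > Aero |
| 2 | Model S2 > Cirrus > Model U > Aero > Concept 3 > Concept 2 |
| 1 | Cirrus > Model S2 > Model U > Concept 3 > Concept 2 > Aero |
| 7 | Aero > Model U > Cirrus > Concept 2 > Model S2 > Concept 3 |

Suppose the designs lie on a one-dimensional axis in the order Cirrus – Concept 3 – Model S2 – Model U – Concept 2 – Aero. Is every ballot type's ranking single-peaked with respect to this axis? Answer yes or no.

no

Axis positions: Cirrus=1, Concept 3=2, Model S2=3, Model U=4, Concept 2=5, Aero=6.
Ballot type 1 (peak Concept 2 at position 5): ranking walks positions 5-4-3-6-2-1, expanding outward from the peak — single-peaked.
Ballot type 2 (peak Concept 2 at position 5): ranking walks positions 5-6-4-3-2-1, expanding outward from the peak — single-peaked.
Ballot type 3 (peak Concept 3 at position 2): ranking walks positions 2-3-1-4-5-6, expanding outward from the peak — single-peaked.
Ballot type 4 (peak Model S2 at position 3): ranking walks positions 3-2-1-4-5-6, expanding outward from the peak — single-peaked.
Ballot type 5: ranking walks positions 3-1-4-6-2-5; Cirrus is ranked above Concept 3 even though Concept 3 lies between Cirrus and the peak Model S2 on the axis — preferences dip and rise again. Not single-peaked.
Ballot type 6: ranking walks positions 1-3-4-2-5-6; Model S2 is ranked above Concept 3 even though Concept 3 lies between Model S2 and the peak Cirrus on the axis — preferences dip and rise again. Not single-peaked.
Ballot type 7: ranking walks positions 6-4-1-5-3-2; Model U is ranked above Concept 2 even though Concept 2 lies between Model U and the peak Aero on the axis — preferences dip and rise again. Not single-peaked.
Ballot type 5 violates single-peakedness, so the profile is not single-peaked on this axis.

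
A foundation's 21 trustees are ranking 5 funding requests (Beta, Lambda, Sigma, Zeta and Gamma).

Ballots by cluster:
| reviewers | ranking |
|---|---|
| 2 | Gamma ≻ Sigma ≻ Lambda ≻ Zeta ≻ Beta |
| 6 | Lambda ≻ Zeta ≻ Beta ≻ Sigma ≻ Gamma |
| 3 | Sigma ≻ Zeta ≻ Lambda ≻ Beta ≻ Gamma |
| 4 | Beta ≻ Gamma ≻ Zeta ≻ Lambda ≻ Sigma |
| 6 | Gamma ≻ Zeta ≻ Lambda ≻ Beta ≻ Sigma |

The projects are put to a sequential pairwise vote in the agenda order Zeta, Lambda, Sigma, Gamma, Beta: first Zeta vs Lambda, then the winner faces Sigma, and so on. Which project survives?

Round 1: Zeta vs Lambda — 13–8, Zeta advances.
Round 2: Zeta vs Sigma — 16–5, Zeta advances.
Round 3: Zeta vs Gamma — 9–12, Gamma advances.
Round 4: Gamma vs Beta — 8–13, Beta advances.
Beta survives the agenda.

Beta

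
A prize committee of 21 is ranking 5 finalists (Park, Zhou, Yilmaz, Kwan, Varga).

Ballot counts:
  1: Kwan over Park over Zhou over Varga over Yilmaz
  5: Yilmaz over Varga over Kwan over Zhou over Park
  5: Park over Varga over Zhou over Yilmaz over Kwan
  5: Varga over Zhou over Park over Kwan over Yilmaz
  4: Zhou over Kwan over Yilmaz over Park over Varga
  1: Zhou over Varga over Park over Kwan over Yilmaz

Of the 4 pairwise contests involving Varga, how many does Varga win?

4

Varga against each rival (21 jurors):
Varga vs Park: Varga wins 11–10.
Varga vs Zhou: Varga is ranked higher on 5+5+5 = 15 ballots, Zhou on 6. Varga wins 15–6.
Varga vs Yilmaz: 1+5+5+1 = 12 for Varga, 9 for Yilmaz — Varga by 12–9.
Varga vs Kwan: Varga wins 16–5.
Varga beats Park, Zhou, Yilmaz, Kwan — 4 pairwise wins.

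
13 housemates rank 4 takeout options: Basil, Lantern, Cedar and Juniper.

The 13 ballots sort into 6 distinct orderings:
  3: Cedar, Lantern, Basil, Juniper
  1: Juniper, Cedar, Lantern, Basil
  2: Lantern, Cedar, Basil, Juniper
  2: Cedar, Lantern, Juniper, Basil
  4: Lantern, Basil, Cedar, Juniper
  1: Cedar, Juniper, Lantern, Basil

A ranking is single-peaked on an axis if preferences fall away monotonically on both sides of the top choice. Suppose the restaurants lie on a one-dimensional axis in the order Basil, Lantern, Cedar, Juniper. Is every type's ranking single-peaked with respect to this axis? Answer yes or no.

Axis positions: Basil=1, Lantern=2, Cedar=3, Juniper=4.
Type 1 (peak Cedar at position 3): ranking walks positions 3-2-1-4, expanding outward from the peak — single-peaked.
Type 2 (peak Juniper at position 4): ranking walks positions 4-3-2-1, expanding outward from the peak — single-peaked.
Type 3 (peak Lantern at position 2): ranking walks positions 2-3-1-4, expanding outward from the peak — single-peaked.
Type 4 (peak Cedar at position 3): ranking walks positions 3-2-4-1, expanding outward from the peak — single-peaked.
Type 5 (peak Lantern at position 2): ranking walks positions 2-1-3-4, expanding outward from the peak — single-peaked.
Type 6 (peak Cedar at position 3): ranking walks positions 3-4-2-1, expanding outward from the peak — single-peaked.
Every ranking is single-peaked on this axis.

yes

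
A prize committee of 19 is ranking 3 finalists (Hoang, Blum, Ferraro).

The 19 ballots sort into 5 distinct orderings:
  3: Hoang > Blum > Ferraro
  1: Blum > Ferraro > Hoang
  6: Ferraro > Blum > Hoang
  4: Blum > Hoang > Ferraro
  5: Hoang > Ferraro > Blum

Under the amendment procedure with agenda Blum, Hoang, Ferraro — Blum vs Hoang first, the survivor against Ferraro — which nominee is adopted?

Ferraro

Round 1: Blum vs Hoang — 11–8, Blum advances.
Round 2: Blum vs Ferraro — 8–11, Ferraro advances.
The agenda winner is Ferraro.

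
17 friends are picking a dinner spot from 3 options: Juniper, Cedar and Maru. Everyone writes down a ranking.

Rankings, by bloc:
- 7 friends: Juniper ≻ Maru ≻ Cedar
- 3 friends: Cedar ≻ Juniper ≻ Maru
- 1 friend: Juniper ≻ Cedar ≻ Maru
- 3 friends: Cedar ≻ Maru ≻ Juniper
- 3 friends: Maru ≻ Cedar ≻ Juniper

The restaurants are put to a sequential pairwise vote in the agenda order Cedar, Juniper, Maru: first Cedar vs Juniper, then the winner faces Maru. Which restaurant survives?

Maru

Round 1: Cedar vs Juniper — 9–8, Cedar advances.
Round 2: Cedar vs Maru — 7–10, Maru advances.
The agenda winner is Maru.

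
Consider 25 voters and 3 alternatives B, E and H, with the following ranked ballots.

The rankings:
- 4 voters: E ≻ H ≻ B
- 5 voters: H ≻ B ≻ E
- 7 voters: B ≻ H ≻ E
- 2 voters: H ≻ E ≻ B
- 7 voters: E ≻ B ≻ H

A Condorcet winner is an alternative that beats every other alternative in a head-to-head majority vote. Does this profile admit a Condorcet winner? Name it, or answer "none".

none

Check each pair by majority over 25 ballots:
B vs E: 5+7 = 12 for B, 13 for E — E by 13–12.
B vs H: 7+7 = 14 for B, 11 for H — B by 14–11.
E vs H: E preferred on 4+7 = 11 ballots; H wins 14–11.
Each alternative drops at least one matchup (B loses to E; E loses to H; H loses to B); the cycle B beats H beats E beats B rules out a Condorcet winner.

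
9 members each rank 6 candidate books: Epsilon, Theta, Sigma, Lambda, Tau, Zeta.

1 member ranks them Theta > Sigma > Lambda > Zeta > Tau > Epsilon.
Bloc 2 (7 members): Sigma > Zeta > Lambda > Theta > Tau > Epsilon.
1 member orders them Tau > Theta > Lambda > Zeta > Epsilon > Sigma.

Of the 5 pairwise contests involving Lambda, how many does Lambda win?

Lambda against each rival (9 members):
Lambda–Epsilon: Lambda 9–0.
Lambda vs Theta: 7 to 2, Lambda.
Lambda vs Sigma: 1 to 8, Sigma.
Lambda vs Tau: Lambda, 8–1.
Lambda–Zeta: Zeta 7–2.
Lambda beats Epsilon, Theta, Tau; loses to Sigma, Zeta — 3 pairwise wins.

3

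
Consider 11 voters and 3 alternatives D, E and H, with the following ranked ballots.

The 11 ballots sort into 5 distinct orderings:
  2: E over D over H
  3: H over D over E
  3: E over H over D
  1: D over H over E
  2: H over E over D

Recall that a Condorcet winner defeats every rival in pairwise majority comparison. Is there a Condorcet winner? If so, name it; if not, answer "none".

H

Pairwise majorities:
D vs E: D preferred on 3+1 = 4 ballots; E wins 7–4.
D vs H: 2+1 = 3 for D, 8 for H — H by 8–3.
E vs H: E is ranked higher on 2+3 = 5 ballots, H on 6. H wins 6–5.
H wins every pairwise contest, so H is the Condorcet winner.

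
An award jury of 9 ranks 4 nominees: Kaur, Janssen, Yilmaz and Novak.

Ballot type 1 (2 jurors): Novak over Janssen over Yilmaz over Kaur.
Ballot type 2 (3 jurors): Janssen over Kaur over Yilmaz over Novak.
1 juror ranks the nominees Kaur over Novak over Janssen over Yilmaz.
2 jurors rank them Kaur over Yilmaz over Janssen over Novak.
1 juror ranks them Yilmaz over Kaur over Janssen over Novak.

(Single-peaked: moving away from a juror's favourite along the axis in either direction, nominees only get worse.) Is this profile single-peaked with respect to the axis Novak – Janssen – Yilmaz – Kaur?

no

Axis positions: Novak=1, Janssen=2, Yilmaz=3, Kaur=4.
Ballot type 1 (peak Novak at position 1): ranking walks positions 1-2-3-4, expanding outward from the peak — single-peaked.
Ballot type 2: ranking walks positions 2-4-3-1; Kaur is ranked above Yilmaz even though Yilmaz lies between Kaur and the peak Janssen on the axis — preferences dip and rise again. Not single-peaked.
Ballot type 3: ranking walks positions 4-1-2-3; Novak is ranked above Yilmaz even though Yilmaz lies between Novak and the peak Kaur on the axis — preferences dip and rise again. Not single-peaked.
Ballot type 4 (peak Kaur at position 4): ranking walks positions 4-3-2-1, expanding outward from the peak — single-peaked.
Ballot type 5 (peak Yilmaz at position 3): ranking walks positions 3-4-2-1, expanding outward from the peak — single-peaked.
Ballot type 2 violates single-peakedness, so the profile is not single-peaked on this axis.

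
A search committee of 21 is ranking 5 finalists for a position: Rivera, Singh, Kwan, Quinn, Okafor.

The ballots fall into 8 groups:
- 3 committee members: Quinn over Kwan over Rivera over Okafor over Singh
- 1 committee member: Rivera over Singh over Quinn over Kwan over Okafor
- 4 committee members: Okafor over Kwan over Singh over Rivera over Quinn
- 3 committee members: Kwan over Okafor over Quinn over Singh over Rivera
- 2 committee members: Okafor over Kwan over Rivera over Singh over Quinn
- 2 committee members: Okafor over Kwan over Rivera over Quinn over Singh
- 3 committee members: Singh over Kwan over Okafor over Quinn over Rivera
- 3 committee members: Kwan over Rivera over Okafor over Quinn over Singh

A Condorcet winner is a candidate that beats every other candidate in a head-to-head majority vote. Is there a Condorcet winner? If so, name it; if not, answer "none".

Kwan

Check each pair by majority over 21 ballots:
Rivera vs Singh: Rivera preferred on 3+1+2+2+3 = 11 ballots; Rivera wins 11–10.
Rivera vs Kwan: Kwan wins 20–1.
Rivera vs Quinn: Rivera wins 12–9.
Rivera vs Okafor: 3+1+3 = 7 for Rivera, 14 for Okafor — Okafor by 14–7.
Singh–Kwan: Kwan 17–4.
Singh vs Quinn: Singh preferred on 1+4+2+3 = 10 ballots; Quinn wins 11–10.
Singh vs Okafor: Singh preferred on 1+3 = 4 ballots; Okafor wins 17–4.
Kwan vs Quinn: Kwan wins 17–4.
Kwan vs Okafor: Kwan, 13–8.
Quinn–Okafor: Okafor 17–4.
Kwan beats each of Rivera, Singh, Quinn, Okafor — Kwan is the Condorcet winner.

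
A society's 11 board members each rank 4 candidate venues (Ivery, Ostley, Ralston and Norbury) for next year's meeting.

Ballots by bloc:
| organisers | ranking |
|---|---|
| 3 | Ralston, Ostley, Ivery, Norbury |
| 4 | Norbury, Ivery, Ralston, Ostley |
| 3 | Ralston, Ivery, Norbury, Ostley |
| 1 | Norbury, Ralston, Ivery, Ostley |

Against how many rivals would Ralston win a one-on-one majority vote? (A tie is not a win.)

Ralston against each rival (11 organisers):
Ralston vs Ivery: Ralston, 7–4.
Ralston–Ostley: Ralston 11–0.
Ralston vs Norbury: Ralston preferred on 3+3 = 6 ballots; Ralston wins 6–5.
Ralston beats Ivery, Ostley, Norbury — 3 pairwise wins.

3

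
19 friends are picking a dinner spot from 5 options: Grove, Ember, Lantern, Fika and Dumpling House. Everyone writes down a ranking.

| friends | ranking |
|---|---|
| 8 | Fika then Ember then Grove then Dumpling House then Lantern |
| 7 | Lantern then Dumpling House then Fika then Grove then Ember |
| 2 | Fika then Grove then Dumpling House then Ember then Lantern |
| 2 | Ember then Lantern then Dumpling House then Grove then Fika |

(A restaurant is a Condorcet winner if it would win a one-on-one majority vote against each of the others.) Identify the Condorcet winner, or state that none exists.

Head-to-head results (19 friends):
Grove vs Ember: Grove preferred on 7+2 = 9 ballots; Ember wins 10–9.
Grove vs Lantern: 8+2 = 10 for Grove, 9 for Lantern — Grove by 10–9.
Grove vs Fika: Grove is ranked higher on 2 ballots, Fika on 17. Fika wins 17–2.
Grove vs Dumpling House: Grove is ranked higher on 8+2 = 10 ballots, Dumpling House on 9. Grove wins 10–9.
Ember vs Lantern: 8+2+2 = 12 for Ember, 7 for Lantern — Ember by 12–7.
Ember vs Fika: Ember is ranked higher on 2 ballots, Fika on 17. Fika wins 17–2.
Ember vs Dumpling House: Ember is ranked higher on 8+2 = 10 ballots, Dumpling House on 9. Ember wins 10–9.
Lantern vs Fika: 9 to 10, Fika.
Lantern vs Dumpling House: 7+2 = 9 for Lantern, 10 for Dumpling House — Dumpling House by 10–9.
Fika vs Dumpling House: 8+2 = 10 for Fika, 9 for Dumpling House — Fika by 10–9.
Fika wins every pairwise contest, so Fika is the Condorcet winner.

Fika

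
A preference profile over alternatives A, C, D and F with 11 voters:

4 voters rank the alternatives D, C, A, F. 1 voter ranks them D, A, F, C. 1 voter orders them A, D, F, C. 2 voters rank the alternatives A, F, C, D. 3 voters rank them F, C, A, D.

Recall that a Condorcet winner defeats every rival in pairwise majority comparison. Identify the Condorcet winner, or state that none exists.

Check each pair by majority over 11 ballots:
A–C: C 7–4.
A vs D: 6 to 5, A.
A–F: A 8–3.
C vs D: D wins 6–5.
C vs F: 4 to 7, F.
D–F: D 6–5.
Each alternative drops at least one matchup (A loses to C; C loses to D; D loses to A; F loses to A); the cycle A → D → C → A rules out a Condorcet winner.

none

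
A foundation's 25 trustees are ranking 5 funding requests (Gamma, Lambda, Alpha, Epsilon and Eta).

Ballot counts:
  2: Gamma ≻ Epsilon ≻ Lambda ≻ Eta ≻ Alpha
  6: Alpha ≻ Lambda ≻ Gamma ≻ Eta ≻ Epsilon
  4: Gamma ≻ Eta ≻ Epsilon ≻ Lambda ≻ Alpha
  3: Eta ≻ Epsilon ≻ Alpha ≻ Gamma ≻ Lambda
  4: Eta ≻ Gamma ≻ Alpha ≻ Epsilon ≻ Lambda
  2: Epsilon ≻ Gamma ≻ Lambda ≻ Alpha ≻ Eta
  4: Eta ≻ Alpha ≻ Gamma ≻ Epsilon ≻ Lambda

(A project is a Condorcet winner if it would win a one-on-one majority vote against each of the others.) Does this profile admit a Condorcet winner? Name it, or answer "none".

Head-to-head results (25 reviewers):
Gamma vs Lambda: Gamma, 19–6.
Gamma–Alpha: Alpha 13–12.
Gamma vs Epsilon: 2+6+4+4+4 = 20 for Gamma, 5 for Epsilon — Gamma by 20–5.
Gamma vs Eta: 14 to 11, Gamma.
Lambda vs Alpha: Lambda is ranked higher on 2+4+2 = 8 ballots, Alpha on 17. Alpha wins 17–8.
Lambda vs Epsilon: 6 to 19, Epsilon.
Lambda vs Eta: 10 to 15, Eta.
Alpha vs Epsilon: 6+4+4 = 14 for Alpha, 11 for Epsilon — Alpha by 14–11.
Alpha vs Eta: Eta, 17–8.
Epsilon–Eta: Eta 21–4.
No project is unbeaten: Gamma loses to Alpha; Lambda loses to Gamma; Alpha loses to Eta; Epsilon loses to Gamma; Eta loses to Gamma. In particular Gamma → Eta → Alpha → Gamma is a majority cycle — no Condorcet winner exists.

none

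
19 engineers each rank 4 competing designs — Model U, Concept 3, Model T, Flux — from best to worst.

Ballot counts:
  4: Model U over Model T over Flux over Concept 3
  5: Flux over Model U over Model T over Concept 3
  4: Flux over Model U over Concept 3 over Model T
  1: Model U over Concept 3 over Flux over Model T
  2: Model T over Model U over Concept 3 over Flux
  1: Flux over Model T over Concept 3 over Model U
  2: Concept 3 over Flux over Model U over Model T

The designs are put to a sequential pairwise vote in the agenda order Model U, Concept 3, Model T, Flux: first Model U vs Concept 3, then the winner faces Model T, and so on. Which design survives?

Flux

Round 1: Model U vs Concept 3 — 16–3, Model U advances.
Round 2: Model U vs Model T — 16–3, Model U advances.
Round 3: Model U vs Flux — 7–12, Flux advances.
The agenda winner is Flux.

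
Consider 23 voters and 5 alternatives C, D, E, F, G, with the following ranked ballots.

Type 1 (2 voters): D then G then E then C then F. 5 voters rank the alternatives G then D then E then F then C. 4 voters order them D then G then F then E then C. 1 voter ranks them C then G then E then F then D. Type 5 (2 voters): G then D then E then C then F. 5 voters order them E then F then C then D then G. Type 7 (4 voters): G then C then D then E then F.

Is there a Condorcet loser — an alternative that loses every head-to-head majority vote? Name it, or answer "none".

C

Pairwise majorities:
C vs D: C preferred on 1+5+4 = 10 ballots; D wins 13–10.
C–E: E 18–5.
C–F: F 14–9.
C vs G: G, 17–6.
D–E: D 17–6.
D–F: D 17–6.
D vs G: G wins 12–11.
E vs F: E preferred on 2+5+1+2+5+4 = 19 ballots; E wins 19–4.
E vs G: 5 for E, 18 for G — G by 18–5.
F vs G: 5 to 18, G.
Only C has no wins; C is the Condorcet loser.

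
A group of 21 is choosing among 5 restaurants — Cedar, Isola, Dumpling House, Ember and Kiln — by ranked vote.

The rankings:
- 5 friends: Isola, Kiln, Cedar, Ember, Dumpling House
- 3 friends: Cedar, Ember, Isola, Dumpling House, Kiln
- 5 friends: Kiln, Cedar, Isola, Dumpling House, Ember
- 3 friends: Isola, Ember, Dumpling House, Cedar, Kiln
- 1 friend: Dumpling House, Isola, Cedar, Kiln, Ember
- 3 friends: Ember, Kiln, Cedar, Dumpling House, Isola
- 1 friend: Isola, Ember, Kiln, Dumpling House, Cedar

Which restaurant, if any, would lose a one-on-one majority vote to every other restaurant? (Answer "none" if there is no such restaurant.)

Head-to-head results (21 friends):
Cedar–Isola: Cedar 11–10.
Cedar vs Dumpling House: Cedar, 16–5.
Cedar vs Ember: Cedar is ranked higher on 5+3+5+1 = 14 ballots, Ember on 7. Cedar wins 14–7.
Cedar–Kiln: Kiln 14–7.
Isola vs Dumpling House: Isola is ranked higher on 5+3+5+3+1 = 17 ballots, Dumpling House on 4. Isola wins 17–4.
Isola vs Ember: Isola is ranked higher on 5+5+3+1+1 = 15 ballots, Ember on 6. Isola wins 15–6.
Isola vs Kiln: Isola, 13–8.
Dumpling House vs Ember: Ember, 15–6.
Dumpling House vs Kiln: Kiln wins 14–7.
Ember vs Kiln: Kiln wins 11–10.
Dumpling House loses to every other restaurant — it is the Condorcet loser.

Dumpling House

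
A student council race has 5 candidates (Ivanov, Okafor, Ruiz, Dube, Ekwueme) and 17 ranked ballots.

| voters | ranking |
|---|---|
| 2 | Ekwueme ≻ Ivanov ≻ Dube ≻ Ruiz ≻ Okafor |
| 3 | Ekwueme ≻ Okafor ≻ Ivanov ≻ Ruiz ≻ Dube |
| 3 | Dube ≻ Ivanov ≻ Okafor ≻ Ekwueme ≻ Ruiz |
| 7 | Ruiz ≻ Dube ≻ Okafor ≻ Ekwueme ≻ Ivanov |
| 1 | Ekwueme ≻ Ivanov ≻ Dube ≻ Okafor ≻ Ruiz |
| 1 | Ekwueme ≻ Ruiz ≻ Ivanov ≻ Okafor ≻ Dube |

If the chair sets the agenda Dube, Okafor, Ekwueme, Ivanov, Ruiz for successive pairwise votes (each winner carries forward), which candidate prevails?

Round 1: Dube vs Okafor — 13–4, Dube advances.
Round 2: Dube vs Ekwueme — 10–7, Dube advances.
Round 3: Dube vs Ivanov — 10–7, Dube advances.
Round 4: Dube vs Ruiz — 6–11, Ruiz advances.
Ruiz survives the agenda.

Ruiz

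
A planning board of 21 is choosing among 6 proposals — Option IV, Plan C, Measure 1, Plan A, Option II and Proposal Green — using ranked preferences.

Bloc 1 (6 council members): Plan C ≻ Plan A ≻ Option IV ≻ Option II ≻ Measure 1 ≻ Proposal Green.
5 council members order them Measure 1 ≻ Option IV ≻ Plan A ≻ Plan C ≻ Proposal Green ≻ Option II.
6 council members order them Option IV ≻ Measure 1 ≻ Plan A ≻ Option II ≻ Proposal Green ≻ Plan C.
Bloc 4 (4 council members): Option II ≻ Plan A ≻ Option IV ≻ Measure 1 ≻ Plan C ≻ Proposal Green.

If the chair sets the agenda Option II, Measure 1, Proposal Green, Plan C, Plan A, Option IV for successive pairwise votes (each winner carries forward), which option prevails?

Round 1: Option II vs Measure 1 — 10–11, Measure 1 advances.
Round 2: Measure 1 vs Proposal Green — 21–0, Measure 1 advances.
Round 3: Measure 1 vs Plan C — 15–6, Measure 1 advances.
Round 4: Measure 1 vs Plan A — 11–10, Measure 1 advances.
Round 5: Measure 1 vs Option IV — 5–16, Option IV advances.
The agenda winner is Option IV.

Option IV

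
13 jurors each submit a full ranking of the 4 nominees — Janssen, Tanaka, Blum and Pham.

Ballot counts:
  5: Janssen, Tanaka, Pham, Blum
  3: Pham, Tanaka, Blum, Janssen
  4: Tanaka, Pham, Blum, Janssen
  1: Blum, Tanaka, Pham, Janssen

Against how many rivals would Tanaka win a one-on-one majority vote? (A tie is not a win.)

Tanaka against each rival (13 jurors):
Tanaka vs Janssen: 3+4+1 = 8 for Tanaka, 5 for Janssen — Tanaka by 8–5.
Tanaka vs Blum: Tanaka, 12–1.
Tanaka vs Pham: 10 to 3, Tanaka.
Tanaka beats Janssen, Blum, Pham — 3 pairwise wins.

3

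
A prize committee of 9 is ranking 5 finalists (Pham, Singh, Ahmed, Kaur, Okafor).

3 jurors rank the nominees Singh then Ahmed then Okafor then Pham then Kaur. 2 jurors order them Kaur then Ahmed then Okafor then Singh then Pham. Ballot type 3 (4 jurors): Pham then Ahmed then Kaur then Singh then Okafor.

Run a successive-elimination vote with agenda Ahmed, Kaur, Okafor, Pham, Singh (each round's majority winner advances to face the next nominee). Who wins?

Round 1: Ahmed vs Kaur — 7–2, Ahmed advances.
Round 2: Ahmed vs Okafor — 9–0, Ahmed advances.
Round 3: Ahmed vs Pham — 5–4, Ahmed advances.
Round 4: Ahmed vs Singh — 6–3, Ahmed advances.
The agenda winner is Ahmed.

Ahmed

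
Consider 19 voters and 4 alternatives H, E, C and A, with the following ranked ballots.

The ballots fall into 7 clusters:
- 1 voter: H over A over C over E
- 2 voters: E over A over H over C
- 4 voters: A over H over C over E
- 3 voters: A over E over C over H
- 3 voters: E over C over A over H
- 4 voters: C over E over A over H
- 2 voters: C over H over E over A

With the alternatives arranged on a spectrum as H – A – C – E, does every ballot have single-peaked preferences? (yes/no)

no

Axis positions: H=1, A=2, C=3, E=4.
Cluster 1 (peak H at position 1): ranking walks positions 1-2-3-4, expanding outward from the peak — single-peaked.
Cluster 2: ranking walks positions 4-2-1-3; A is ranked above C even though C lies between A and the peak E on the axis — preferences dip and rise again. Not single-peaked.
Cluster 3 (peak A at position 2): ranking walks positions 2-1-3-4, expanding outward from the peak — single-peaked.
Cluster 4: ranking walks positions 2-4-3-1; E is ranked above C even though C lies between E and the peak A on the axis — preferences dip and rise again. Not single-peaked.
Cluster 5 (peak E at position 4): ranking walks positions 4-3-2-1, expanding outward from the peak — single-peaked.
Cluster 6 (peak C at position 3): ranking walks positions 3-4-2-1, expanding outward from the peak — single-peaked.
Cluster 7: ranking walks positions 3-1-4-2; H is ranked above A even though A lies between H and the peak C on the axis — preferences dip and rise again. Not single-peaked.
Cluster 2 violates single-peakedness, so the profile is not single-peaked on this axis.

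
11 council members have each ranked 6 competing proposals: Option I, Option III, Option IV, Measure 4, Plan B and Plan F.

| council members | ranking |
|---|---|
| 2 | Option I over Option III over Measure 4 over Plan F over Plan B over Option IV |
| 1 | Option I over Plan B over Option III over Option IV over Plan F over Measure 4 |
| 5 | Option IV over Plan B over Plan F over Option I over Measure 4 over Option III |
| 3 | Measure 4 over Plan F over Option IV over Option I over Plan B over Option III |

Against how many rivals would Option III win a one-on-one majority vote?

0

Option III against each rival (11 council members):
Option III vs Option I: Option III preferred on 0 ballots; Option I wins 11–0.
Option III vs Option IV: Option IV wins 8–3.
Option III vs Measure 4: Measure 4, 8–3.
Option III–Plan B: Plan B 9–2.
Option III vs Plan F: 3 to 8, Plan F.
Option III beats no one; loses to Option I, Option IV, Measure 4, Plan B, Plan F — 0 pairwise wins.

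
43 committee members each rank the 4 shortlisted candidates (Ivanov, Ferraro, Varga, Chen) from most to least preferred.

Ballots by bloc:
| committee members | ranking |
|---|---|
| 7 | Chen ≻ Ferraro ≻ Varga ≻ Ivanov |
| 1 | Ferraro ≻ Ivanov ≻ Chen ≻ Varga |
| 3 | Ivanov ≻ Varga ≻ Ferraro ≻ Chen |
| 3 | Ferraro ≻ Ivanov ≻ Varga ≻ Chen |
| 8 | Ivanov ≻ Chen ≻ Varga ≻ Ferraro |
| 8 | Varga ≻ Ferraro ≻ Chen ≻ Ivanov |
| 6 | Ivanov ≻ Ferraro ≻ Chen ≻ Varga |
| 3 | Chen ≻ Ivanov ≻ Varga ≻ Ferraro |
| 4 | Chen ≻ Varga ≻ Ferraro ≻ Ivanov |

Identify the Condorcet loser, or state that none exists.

Pairwise majorities:
Ivanov vs Ferraro: Ferraro, 23–20.
Ivanov vs Varga: 1+3+3+8+6+3 = 24 for Ivanov, 19 for Varga — Ivanov by 24–19.
Ivanov–Chen: Chen 22–21.
Ferraro vs Varga: Ferraro is ranked higher on 7+1+3+6 = 17 ballots, Varga on 26. Varga wins 26–17.
Ferraro–Chen: Chen 22–21.
Varga vs Chen: 14 to 29, Chen.
Each candidate has at least one pairwise win (Ivanov beats Varga; Ferraro beats Ivanov; Varga beats Ferraro; Chen beats Ivanov) — no Condorcet loser.

none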